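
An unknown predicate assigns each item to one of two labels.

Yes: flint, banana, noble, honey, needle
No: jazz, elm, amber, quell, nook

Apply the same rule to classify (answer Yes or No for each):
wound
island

Rule: length ≥ 5 AND contains 'n'. This holds for each 'Yes' example and fails for each 'No' one.
wound: length 5, has 'n', passes → Yes.
island: length 6, has 'n', passes → Yes.

Yes, Yes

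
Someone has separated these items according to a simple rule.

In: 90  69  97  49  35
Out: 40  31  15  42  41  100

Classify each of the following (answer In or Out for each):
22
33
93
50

Out, Out, In, Out

The pattern is that an item is 'In' exactly when: digit sum ≥ 7.
Out: 22, since digit sum 2+2 = 4.
Out: 33, since digit sum 3+3 = 6.
In: 93, since digit sum 9+3 = 12.
Out: 50, since digit sum 5+0 = 5.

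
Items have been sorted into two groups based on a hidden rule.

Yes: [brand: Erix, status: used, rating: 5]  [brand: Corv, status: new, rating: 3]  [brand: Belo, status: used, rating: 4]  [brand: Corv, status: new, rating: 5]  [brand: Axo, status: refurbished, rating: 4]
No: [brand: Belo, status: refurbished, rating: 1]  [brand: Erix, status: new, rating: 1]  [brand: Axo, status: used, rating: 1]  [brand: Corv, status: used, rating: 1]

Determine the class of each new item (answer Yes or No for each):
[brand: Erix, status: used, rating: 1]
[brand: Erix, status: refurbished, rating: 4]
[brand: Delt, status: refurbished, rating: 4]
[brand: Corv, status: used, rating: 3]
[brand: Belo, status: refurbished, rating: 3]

Every 'Yes' example satisfies: rating ≥ 3. None of the 'No' examples do.
[brand: Erix, status: used, rating: 1]: rating = 1, fails this test → No. [brand: Erix, status: refurbished, rating: 4]: rating = 4, has this property → Yes. [brand: Delt, status: refurbished, rating: 4]: rating = 4, has this property → Yes. [brand: Corv, status: used, rating: 3]: rating = 3, has this property → Yes. [brand: Belo, status: refurbished, rating: 3]: rating = 3, has this property → Yes.

No, Yes, Yes, Yes, Yes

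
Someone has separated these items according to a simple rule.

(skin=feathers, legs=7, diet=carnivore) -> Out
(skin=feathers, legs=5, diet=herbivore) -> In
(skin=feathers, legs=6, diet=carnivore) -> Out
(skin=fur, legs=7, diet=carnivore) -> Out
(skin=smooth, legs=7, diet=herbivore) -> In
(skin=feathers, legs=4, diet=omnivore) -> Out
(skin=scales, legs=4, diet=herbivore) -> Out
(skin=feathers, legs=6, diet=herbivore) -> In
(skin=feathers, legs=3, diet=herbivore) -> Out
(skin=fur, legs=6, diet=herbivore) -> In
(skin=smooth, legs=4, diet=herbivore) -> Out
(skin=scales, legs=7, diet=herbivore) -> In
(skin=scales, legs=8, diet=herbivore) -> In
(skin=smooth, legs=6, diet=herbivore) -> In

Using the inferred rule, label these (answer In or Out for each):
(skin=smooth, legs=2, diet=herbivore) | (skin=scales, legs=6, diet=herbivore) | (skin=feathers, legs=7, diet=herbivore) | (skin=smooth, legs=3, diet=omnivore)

The classifier is using: diet is herbivore AND legs ≥ 5.

Out, In, In, Out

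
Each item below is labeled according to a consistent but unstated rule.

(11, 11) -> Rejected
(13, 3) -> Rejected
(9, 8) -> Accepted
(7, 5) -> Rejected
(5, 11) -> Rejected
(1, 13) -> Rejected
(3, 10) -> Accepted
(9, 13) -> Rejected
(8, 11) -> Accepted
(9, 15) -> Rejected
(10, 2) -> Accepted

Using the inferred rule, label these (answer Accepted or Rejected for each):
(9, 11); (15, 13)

'Accepted' ⟺ product is even.
(9, 11): 9·11 = 99 — does not fit, so Rejected.
(15, 13): 15·13 = 195 — does not fit, so Rejected.

Rejected, Rejected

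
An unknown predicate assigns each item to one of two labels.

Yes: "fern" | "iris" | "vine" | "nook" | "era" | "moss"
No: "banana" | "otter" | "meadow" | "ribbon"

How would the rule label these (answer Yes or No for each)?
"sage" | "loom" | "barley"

The common property of the 'Yes' items is: length ≤ 4. No 'No' item has it.
"sage" → length 4 → Yes.
"loom" → length 4 → Yes.
"barley" → length 6 → No.

Yes, Yes, No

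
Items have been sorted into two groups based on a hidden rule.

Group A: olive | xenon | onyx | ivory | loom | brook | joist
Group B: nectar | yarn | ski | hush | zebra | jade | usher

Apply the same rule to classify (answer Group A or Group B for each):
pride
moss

Looking at the examples, the only property every 'Group A' case has and every 'Group B' case lacks is: contains 'o'.
pride → no 'o' → Group B. moss → has 'o' → Group A.

Group B, Group A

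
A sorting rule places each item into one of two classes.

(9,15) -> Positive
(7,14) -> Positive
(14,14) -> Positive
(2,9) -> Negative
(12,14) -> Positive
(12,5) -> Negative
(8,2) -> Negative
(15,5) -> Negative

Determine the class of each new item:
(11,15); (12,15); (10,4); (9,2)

The simplest hypothesis consistent with all the labels is: sum ≥ 21.

Positive, Positive, Negative, Negative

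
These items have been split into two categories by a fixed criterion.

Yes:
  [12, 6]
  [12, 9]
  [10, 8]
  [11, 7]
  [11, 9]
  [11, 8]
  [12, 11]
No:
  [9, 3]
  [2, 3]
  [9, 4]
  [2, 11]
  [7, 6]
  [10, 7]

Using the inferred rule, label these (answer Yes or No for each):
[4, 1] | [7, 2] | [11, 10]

No, No, Yes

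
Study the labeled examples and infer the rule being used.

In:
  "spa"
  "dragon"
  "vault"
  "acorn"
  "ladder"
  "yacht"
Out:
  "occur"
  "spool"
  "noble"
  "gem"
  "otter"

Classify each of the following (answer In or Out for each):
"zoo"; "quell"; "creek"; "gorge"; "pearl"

Out, Out, Out, Out, In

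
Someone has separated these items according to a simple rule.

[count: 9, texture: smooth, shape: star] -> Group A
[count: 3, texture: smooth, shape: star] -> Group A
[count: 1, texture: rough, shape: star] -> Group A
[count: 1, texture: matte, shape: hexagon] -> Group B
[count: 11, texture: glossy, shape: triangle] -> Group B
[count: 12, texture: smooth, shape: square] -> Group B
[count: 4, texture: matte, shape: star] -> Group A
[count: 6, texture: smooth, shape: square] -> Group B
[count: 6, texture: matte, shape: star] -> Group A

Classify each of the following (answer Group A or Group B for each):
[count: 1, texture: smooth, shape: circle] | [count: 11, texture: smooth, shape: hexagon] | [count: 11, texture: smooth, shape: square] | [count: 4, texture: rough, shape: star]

A rule that fits every label: shape is star — true of each 'Group A' example, false of each 'Group B' one.
[count: 1, texture: smooth, shape: circle] → shape is circle → Group B. [count: 11, texture: smooth, shape: hexagon] → shape is hexagon → Group B. [count: 11, texture: smooth, shape: square] → shape is square → Group B. [count: 4, texture: rough, shape: star] → shape is star → Group A.

Group B, Group B, Group B, Group A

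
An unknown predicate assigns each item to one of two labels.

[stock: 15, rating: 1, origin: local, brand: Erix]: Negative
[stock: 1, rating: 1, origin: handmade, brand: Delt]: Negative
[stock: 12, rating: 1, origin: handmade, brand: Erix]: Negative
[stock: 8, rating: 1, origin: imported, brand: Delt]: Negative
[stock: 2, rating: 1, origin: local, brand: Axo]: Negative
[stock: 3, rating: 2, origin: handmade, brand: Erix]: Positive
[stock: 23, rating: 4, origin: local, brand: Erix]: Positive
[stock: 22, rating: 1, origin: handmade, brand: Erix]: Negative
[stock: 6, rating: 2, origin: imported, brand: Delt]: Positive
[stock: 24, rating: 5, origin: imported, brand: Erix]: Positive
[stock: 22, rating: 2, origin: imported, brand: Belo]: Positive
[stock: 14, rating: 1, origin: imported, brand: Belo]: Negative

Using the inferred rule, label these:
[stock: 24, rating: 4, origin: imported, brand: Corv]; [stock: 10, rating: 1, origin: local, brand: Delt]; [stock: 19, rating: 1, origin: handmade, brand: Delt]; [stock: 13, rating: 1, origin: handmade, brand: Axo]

The classifier is using: rating ≥ 2.

Positive, Negative, Negative, Negative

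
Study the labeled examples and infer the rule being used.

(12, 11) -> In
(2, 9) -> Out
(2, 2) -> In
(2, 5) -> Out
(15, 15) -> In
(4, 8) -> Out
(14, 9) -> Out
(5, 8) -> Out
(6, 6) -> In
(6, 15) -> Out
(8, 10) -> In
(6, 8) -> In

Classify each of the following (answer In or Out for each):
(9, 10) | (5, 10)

In, Out

The classifier is using: |first − second| ≤ 2.
(9, 10): |9−10| = 1, checks out → In. (5, 10): |5−10| = 5, does not fit → Out.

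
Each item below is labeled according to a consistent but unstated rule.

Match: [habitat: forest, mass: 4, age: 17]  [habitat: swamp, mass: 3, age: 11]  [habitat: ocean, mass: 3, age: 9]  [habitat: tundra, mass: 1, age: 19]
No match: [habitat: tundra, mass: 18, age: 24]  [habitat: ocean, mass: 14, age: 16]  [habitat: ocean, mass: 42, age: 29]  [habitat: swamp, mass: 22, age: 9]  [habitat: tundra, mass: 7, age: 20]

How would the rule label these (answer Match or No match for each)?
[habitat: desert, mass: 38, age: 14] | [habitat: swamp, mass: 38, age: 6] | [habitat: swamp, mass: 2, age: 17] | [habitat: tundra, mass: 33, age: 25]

One predicate separates the groups cleanly: mass ≤ 4.
[habitat: desert, mass: 38, age: 14]: mass = 38, does not satisfy this → No match. [habitat: swamp, mass: 38, age: 6]: mass = 38, does not satisfy this → No match. [habitat: swamp, mass: 2, age: 17]: mass = 2, passes → Match. [habitat: tundra, mass: 33, age: 25]: mass = 33, does not satisfy this → No match.

No match, No match, Match, No match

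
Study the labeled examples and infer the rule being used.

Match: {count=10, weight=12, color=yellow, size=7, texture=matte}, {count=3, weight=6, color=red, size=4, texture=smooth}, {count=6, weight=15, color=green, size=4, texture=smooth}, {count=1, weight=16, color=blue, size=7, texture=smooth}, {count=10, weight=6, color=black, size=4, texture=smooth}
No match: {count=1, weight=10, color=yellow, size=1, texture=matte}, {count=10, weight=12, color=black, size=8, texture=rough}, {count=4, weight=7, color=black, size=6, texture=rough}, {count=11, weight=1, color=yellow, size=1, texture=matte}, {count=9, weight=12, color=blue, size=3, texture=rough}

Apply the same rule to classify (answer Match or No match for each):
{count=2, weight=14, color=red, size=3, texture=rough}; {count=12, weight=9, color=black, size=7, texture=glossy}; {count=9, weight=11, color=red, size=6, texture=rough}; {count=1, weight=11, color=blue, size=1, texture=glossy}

Every 'Match' example satisfies: texture is smooth OR size = 7. None of the 'No match' examples do.
No match: {count=2, weight=14, color=red, size=3, texture=rough}, since texture is rough, size = 3. Match: {count=12, weight=9, color=black, size=7, texture=glossy}, since texture is glossy, size = 7. No match: {count=9, weight=11, color=red, size=6, texture=rough}, since texture is rough, size = 6. No match: {count=1, weight=11, color=blue, size=1, texture=glossy}, since texture is glossy, size = 1.

No match, Match, No match, No match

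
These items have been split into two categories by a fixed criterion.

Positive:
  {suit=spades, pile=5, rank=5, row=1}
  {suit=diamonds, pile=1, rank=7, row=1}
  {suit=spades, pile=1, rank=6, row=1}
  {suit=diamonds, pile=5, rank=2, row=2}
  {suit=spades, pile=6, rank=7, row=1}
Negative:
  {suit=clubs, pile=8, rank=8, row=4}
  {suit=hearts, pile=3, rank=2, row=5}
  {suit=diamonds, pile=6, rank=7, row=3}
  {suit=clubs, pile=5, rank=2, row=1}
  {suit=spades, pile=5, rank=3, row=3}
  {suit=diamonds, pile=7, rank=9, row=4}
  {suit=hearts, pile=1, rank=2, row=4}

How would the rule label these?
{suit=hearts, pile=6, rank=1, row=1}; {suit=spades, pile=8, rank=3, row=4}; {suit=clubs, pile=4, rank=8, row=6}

The classifier is using: suit is not clubs AND row ≤ 2.
Positive: {suit=hearts, pile=6, rank=1, row=1}, since suit is hearts, row = 1.
Negative: {suit=spades, pile=8, rank=3, row=4}, since suit is spades, row = 4.
Negative: {suit=clubs, pile=4, rank=8, row=6}, since suit is clubs, row = 6.

Positive, Negative, Negative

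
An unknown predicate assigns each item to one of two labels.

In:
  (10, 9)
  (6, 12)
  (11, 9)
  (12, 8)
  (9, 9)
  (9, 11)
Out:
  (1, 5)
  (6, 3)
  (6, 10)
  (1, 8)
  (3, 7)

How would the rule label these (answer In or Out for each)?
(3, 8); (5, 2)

Out, Out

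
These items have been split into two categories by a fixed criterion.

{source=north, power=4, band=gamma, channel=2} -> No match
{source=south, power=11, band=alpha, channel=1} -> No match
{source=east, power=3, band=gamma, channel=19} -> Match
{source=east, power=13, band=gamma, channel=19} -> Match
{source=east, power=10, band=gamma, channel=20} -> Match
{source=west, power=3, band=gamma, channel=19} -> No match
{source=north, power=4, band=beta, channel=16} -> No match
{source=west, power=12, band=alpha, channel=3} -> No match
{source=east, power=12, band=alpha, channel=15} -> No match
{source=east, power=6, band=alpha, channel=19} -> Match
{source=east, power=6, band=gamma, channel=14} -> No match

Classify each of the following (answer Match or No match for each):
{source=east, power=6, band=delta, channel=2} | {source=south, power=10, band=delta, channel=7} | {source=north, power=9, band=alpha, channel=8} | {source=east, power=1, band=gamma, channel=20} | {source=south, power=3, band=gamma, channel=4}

No match, No match, No match, Match, No match

The rule appears to be: source is east AND channel ≥ 16.
{source=east, power=6, band=delta, channel=2}: No match (source is east, channel = 2). {source=south, power=10, band=delta, channel=7}: No match (source is south, channel = 7). {source=north, power=9, band=alpha, channel=8}: No match (source is north, channel = 8). {source=east, power=1, band=gamma, channel=20}: Match (source is east, channel = 20). {source=south, power=3, band=gamma, channel=4}: No match (source is south, channel = 4).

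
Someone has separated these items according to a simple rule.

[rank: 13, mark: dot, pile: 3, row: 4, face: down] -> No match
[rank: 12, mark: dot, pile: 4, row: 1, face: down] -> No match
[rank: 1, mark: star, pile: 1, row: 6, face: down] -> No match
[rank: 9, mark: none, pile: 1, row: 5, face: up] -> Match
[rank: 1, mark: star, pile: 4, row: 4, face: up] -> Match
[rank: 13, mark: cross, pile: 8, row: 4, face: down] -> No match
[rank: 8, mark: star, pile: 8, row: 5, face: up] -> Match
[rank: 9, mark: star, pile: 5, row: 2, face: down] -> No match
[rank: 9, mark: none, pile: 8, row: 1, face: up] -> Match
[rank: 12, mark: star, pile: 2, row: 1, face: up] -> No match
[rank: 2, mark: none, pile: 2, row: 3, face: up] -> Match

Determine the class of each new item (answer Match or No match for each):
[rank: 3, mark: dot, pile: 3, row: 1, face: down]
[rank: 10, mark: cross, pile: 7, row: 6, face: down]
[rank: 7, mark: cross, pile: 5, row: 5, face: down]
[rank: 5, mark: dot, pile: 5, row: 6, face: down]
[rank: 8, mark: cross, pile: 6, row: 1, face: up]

No match, No match, No match, No match, Match

The pattern is that an item is 'Match' exactly when: face is up AND rank ≤ 9.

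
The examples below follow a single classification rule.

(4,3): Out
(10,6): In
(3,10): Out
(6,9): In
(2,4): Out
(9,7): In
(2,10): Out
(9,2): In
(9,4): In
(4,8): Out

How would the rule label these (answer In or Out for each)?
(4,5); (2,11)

Out, Out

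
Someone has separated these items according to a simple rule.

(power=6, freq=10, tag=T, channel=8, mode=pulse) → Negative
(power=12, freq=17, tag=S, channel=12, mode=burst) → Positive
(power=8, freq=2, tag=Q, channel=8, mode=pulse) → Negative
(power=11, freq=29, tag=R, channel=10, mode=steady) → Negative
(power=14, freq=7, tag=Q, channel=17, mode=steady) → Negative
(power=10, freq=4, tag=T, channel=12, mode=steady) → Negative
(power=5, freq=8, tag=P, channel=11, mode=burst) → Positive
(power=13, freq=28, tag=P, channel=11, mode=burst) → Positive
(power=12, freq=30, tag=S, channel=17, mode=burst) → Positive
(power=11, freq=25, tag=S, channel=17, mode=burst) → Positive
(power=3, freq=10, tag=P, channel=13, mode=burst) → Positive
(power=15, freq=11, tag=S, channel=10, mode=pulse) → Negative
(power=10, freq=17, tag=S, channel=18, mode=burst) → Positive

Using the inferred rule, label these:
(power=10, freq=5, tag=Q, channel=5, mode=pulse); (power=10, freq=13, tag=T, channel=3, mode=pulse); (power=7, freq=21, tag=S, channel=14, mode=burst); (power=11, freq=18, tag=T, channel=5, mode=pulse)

Negative, Negative, Positive, Negative

Rule: mode is burst. This holds for each 'Positive' example and fails for each 'Negative' one.
(power=10, freq=5, tag=Q, channel=5, mode=pulse): Negative (mode is pulse). (power=10, freq=13, tag=T, channel=3, mode=pulse): Negative (mode is pulse). (power=7, freq=21, tag=S, channel=14, mode=burst): Positive (mode is burst). (power=11, freq=18, tag=T, channel=5, mode=pulse): Negative (mode is pulse).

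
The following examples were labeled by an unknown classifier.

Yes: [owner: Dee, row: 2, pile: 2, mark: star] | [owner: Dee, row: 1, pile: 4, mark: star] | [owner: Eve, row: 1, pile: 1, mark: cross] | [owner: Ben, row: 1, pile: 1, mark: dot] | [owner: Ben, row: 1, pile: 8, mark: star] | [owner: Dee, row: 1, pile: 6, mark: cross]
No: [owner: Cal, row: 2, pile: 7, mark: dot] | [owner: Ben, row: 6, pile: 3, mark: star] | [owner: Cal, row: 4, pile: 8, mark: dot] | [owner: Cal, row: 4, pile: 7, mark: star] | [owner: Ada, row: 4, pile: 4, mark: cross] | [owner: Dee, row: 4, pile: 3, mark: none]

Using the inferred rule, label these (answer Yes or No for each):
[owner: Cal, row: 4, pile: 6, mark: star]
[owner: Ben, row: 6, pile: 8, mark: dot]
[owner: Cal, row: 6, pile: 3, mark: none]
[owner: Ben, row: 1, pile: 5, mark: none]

The simplest hypothesis consistent with all the labels is: pile = 2 OR row = 1.
[owner: Cal, row: 4, pile: 6, mark: star] → pile = 6, row = 4 → No.
[owner: Ben, row: 6, pile: 8, mark: dot] → pile = 8, row = 6 → No.
[owner: Cal, row: 6, pile: 3, mark: none] → pile = 3, row = 6 → No.
[owner: Ben, row: 1, pile: 5, mark: none] → pile = 5, row = 1 → Yes.

No, No, No, Yes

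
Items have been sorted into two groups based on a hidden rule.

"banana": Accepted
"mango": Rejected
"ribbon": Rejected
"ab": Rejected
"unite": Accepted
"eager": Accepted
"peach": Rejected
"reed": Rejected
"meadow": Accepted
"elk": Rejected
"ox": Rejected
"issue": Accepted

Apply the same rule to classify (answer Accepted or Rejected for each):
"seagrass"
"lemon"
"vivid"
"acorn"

Accepted, Rejected, Rejected, Rejected

Every 'Accepted' example satisfies: has ≥ 3 vowels. None of the 'Rejected' examples do.
"seagrass": 3 vowels, meets the rule → Accepted.
"lemon": 2 vowels, lacks this property → Rejected.
"vivid": 2 vowels, lacks this property → Rejected.
"acorn": 2 vowels, lacks this property → Rejected.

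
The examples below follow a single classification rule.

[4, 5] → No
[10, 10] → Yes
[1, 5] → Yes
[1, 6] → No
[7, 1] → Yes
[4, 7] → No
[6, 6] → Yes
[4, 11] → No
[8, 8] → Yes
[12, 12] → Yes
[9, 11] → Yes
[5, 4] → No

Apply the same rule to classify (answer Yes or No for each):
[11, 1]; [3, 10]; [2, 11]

Yes, No, No

Rule: sum is even. This holds for each 'Yes' example and fails for each 'No' one.
[11, 1]: 11+1 = 12 — meets the rule, so Yes.
[3, 10]: 3+10 = 13 — does not satisfy this, so No.
[2, 11]: 2+11 = 13 — does not satisfy this, so No.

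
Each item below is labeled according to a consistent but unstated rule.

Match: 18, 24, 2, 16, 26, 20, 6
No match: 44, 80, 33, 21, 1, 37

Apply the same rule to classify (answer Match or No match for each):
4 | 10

Match, Match

A rule that fits every label: even AND at most 26 — true of each 'Match' example, false of each 'No match' one.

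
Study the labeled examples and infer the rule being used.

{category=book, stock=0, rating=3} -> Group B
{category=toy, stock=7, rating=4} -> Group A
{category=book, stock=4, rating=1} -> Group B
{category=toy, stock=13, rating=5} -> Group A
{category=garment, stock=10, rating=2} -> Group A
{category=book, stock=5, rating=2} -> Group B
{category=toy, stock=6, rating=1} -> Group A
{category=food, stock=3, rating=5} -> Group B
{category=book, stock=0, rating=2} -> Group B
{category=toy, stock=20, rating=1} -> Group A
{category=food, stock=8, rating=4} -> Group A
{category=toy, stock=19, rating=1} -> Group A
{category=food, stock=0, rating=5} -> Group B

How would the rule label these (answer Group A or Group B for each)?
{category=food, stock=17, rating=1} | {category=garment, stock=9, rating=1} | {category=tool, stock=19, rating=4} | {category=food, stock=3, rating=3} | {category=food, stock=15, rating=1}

Group A, Group A, Group A, Group B, Group A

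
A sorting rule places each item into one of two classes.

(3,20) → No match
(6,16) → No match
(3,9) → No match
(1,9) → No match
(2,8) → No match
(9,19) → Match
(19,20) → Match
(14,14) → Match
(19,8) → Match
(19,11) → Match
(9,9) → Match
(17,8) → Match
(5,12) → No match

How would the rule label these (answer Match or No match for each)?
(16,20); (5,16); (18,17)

Rule: first ≥ 8. This holds for each 'Match' example and fails for each 'No match' one.
(16,20): first 16 — satisfies this, so Match. (5,16): first 5 — doesn't qualify, so No match. (18,17): first 18 — satisfies this, so Match.

Match, No match, Match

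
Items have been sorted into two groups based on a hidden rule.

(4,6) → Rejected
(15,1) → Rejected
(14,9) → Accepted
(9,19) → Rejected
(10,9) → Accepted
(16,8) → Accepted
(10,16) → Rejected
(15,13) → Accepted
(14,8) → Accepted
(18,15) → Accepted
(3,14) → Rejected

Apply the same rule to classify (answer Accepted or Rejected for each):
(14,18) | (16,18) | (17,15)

Rejected, Rejected, Accepted

The common property of the 'Accepted' items is: first > second AND sum ≥ 17. No 'Rejected' item has it.
(14,18): 14 < 18, 14+18 = 32 — doesn't match, so Rejected.
(16,18): 16 < 18, 16+18 = 34 — doesn't match, so Rejected.
(17,15): 17 > 15, 17+15 = 32 — has this property, so Accepted.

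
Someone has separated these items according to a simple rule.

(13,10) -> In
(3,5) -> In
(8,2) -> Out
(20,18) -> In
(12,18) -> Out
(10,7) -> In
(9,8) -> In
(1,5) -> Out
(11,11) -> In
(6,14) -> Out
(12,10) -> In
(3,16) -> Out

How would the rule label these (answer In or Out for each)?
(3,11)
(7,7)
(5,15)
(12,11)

Every 'In' example satisfies: |first − second| ≤ 3. None of the 'Out' examples do.
(3,11): |3−11| = 8, does not pass → Out.
(7,7): |7−7| = 0, matches → In.
(5,15): |5−15| = 10, does not pass → Out.
(12,11): |12−11| = 1, matches → In.

Out, In, Out, In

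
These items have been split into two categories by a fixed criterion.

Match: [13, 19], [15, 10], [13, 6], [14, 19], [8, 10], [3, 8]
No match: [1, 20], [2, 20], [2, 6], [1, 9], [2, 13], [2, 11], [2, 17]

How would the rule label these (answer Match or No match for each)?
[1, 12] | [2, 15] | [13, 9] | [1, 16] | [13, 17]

No match, No match, Match, No match, Match

One predicate separates the groups cleanly: first ≥ 3.
No match: [1, 12], since first 1. No match: [2, 15], since first 2. Match: [13, 9], since first 13. No match: [1, 16], since first 1. Match: [13, 17], since first 13.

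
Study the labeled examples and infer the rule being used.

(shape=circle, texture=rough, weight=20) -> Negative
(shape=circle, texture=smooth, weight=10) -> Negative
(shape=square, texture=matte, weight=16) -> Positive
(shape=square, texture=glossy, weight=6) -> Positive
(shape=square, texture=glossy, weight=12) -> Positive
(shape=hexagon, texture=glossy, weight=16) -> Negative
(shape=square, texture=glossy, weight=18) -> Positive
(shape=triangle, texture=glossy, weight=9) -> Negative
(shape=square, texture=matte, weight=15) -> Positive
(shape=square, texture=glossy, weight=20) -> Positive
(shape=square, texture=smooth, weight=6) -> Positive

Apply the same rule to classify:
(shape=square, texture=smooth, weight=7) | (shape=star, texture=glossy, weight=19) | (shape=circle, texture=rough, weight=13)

Positive, Negative, Negative

Comparing the two groups points to one rule — shape is square.
(shape=square, texture=smooth, weight=7): Positive (shape is square).
(shape=star, texture=glossy, weight=19): Negative (shape is star).
(shape=circle, texture=rough, weight=13): Negative (shape is circle).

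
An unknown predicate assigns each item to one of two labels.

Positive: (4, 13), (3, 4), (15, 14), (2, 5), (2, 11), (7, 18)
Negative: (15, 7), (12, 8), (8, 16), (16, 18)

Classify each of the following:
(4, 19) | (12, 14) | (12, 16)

Positive, Negative, Negative

Every 'Positive' example satisfies: sum is odd. None of the 'Negative' examples do.
(4, 19): 4+19 = 23, meets the rule → Positive.
(12, 14): 12+14 = 26, does not satisfy this → Negative.
(12, 16): 12+16 = 28, does not satisfy this → Negative.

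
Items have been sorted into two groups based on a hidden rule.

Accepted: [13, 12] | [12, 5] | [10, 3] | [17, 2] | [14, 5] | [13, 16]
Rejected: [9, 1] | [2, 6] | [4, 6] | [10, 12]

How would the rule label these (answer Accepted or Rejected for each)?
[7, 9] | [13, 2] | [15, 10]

Rejected, Accepted, Accepted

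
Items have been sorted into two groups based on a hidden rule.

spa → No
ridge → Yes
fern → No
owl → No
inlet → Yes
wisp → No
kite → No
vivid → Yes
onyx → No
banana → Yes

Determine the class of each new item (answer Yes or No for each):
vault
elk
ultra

Yes, No, Yes

All 'Yes' examples share one property — length ≥ 5 — and every 'No' example lacks it.
vault — length 5, hence Yes. elk — length 3, hence No. ultra — length 5, hence Yes.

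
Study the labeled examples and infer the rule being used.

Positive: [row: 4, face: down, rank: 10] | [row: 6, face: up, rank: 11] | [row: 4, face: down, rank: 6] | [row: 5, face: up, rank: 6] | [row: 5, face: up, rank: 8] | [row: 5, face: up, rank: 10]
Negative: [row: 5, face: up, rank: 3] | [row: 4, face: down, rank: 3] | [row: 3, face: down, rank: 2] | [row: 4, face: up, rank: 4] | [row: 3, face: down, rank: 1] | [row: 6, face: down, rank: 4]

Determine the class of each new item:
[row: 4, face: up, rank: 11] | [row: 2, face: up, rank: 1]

The pattern is that an item is 'Positive' exactly when: rank ≥ 6.
[row: 4, face: up, rank: 11] — rank = 11, hence Positive.
[row: 2, face: up, rank: 1] — rank = 1, hence Negative.

Positive, Negative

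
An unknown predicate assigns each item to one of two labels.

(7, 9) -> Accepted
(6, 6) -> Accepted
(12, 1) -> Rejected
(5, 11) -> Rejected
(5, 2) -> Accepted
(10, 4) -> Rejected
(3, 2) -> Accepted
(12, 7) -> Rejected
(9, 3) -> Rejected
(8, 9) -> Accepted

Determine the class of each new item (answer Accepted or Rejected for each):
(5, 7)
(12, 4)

The distinguishing property — |first − second| ≤ 3 — holds for all the 'Accepted' cases and none of the 'Rejected' cases.
(5, 7) — |5−7| = 2, hence Accepted.
(12, 4) — |12−4| = 8, hence Rejected.

Accepted, Rejected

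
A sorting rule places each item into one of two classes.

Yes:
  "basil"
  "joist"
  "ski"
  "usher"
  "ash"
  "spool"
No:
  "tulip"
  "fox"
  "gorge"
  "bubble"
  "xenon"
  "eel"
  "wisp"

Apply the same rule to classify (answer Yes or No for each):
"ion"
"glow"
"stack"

The pattern is that an item is 'Yes' exactly when: odd length AND contains 's'.
"ion" → length 3, no 's' → No.
"glow" → length 4, no 's' → No.
"stack" → length 5, has 's' → Yes.

No, No, Yes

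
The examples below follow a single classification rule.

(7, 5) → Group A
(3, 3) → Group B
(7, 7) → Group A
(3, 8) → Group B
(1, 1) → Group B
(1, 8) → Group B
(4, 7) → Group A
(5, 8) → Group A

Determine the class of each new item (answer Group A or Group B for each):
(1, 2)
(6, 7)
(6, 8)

Group B, Group A, Group A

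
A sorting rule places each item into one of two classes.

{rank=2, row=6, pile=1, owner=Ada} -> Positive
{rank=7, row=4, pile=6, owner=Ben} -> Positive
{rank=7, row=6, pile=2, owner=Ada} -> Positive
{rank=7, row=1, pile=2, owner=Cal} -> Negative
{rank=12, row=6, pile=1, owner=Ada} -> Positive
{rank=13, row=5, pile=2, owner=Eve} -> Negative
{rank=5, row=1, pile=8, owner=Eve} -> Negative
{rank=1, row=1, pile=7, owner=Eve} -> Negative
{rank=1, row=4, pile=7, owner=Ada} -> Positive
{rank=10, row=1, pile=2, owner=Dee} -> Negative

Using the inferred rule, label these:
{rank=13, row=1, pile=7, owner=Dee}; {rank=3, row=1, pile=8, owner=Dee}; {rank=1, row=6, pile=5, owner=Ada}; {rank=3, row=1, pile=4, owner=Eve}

Negative, Negative, Positive, Negative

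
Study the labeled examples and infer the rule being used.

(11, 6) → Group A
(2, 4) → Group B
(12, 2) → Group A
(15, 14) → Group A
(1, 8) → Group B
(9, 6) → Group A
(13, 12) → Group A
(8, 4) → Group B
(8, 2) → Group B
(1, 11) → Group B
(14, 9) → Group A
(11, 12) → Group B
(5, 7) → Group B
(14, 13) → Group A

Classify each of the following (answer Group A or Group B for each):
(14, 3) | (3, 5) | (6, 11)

Group A, Group B, Group B

The distinguishing property — first > second AND sum ≥ 14 — holds for all the 'Group A' cases and none of the 'Group B' cases.
(14, 3): 14 > 3, 14+3 = 17, has this property → Group A. (3, 5): 3 < 5, 3+5 = 8, doesn't qualify → Group B. (6, 11): 6 < 11, 6+11 = 17, doesn't qualify → Group B.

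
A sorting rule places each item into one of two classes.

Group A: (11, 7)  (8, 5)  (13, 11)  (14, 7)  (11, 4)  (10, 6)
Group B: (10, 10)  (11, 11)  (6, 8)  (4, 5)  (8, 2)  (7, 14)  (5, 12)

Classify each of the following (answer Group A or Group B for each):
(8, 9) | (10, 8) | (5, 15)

Every 'Group A' example satisfies: first > second AND sum ≥ 13. None of the 'Group B' examples do.
(8, 9): Group B (8 < 9, 8+9 = 17). (10, 8): Group A (10 > 8, 10+8 = 18). (5, 15): Group B (5 < 15, 5+15 = 20).

Group B, Group A, Group B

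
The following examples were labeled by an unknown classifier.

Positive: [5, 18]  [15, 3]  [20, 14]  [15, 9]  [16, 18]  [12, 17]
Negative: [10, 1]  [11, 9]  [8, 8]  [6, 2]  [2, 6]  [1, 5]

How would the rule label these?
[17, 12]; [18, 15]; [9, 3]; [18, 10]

All 'Positive' examples share one property — max ≥ 12 — and every 'Negative' example lacks it.
Positive: [17, 12], since max 17.
Positive: [18, 15], since max 18.
Negative: [9, 3], since max 9.
Positive: [18, 10], since max 18.

Positive, Positive, Negative, Positive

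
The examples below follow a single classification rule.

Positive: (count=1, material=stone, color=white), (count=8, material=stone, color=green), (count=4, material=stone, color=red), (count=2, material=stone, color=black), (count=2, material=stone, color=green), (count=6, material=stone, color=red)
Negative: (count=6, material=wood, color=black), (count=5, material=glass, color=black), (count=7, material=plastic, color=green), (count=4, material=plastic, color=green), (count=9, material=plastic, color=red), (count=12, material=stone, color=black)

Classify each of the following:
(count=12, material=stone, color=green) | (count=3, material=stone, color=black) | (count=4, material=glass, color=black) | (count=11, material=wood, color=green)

Every 'Positive' example satisfies: material is stone AND count ≤ 8. None of the 'Negative' examples do.
(count=12, material=stone, color=green) → material is stone, count = 12 → Negative.
(count=3, material=stone, color=black) → material is stone, count = 3 → Positive.
(count=4, material=glass, color=black) → material is glass, count = 4 → Negative.
(count=11, material=wood, color=green) → material is wood, count = 11 → Negative.

Negative, Positive, Negative, Negative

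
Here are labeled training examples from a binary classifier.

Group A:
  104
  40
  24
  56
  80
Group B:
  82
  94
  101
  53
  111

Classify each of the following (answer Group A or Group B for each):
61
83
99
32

The common property of the 'Group A' items is: multiple of 4. No 'Group B' item has it.
Group B: 61, since 61 = 4·15 + 1. Group B: 83, since 83 = 4·20 + 3. Group B: 99, since 99 = 4·24 + 3. Group A: 32, since 32 = 4·8.

Group B, Group B, Group B, Group A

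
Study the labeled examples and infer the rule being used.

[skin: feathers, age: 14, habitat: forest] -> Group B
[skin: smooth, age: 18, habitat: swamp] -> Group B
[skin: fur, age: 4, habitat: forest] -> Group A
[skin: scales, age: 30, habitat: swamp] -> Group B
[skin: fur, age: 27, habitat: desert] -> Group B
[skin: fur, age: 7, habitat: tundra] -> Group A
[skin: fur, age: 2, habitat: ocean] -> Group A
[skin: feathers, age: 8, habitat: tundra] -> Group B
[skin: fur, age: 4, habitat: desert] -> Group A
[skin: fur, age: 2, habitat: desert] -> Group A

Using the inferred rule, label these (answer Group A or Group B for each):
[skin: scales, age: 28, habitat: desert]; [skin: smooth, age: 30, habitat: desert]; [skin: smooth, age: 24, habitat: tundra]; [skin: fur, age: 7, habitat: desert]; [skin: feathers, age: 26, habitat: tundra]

Group B, Group B, Group B, Group A, Group B

The pattern is that an item is 'Group A' exactly when: age ≤ 7.
[skin: scales, age: 28, habitat: desert] — age = 28, hence Group B.
[skin: smooth, age: 30, habitat: desert] — age = 30, hence Group B.
[skin: smooth, age: 24, habitat: tundra] — age = 24, hence Group B.
[skin: fur, age: 7, habitat: desert] — age = 7, hence Group A.
[skin: feathers, age: 26, habitat: tundra] — age = 26, hence Group B.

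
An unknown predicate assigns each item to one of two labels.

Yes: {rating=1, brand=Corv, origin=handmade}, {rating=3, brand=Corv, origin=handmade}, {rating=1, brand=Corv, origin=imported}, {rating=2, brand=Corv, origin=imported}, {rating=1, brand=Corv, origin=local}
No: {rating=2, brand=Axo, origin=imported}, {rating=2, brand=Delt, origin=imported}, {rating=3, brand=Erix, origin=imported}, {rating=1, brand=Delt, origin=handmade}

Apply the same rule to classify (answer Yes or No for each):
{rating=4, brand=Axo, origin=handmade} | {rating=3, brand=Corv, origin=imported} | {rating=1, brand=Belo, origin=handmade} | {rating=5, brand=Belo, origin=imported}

No, Yes, No, No

The distinguishing property — brand is Corv — holds for all the 'Yes' cases and none of the 'No' cases.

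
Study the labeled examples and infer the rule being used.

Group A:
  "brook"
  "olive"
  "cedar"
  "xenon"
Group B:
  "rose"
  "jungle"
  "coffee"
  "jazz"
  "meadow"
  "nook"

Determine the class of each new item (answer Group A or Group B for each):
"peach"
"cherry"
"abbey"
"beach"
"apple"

Group A, Group B, Group A, Group A, Group A

'Group A' ⟺ odd length.
"peach": Group A (length 5). "cherry": Group B (length 6). "abbey": Group A (length 5). "beach": Group A (length 5). "apple": Group A (length 5).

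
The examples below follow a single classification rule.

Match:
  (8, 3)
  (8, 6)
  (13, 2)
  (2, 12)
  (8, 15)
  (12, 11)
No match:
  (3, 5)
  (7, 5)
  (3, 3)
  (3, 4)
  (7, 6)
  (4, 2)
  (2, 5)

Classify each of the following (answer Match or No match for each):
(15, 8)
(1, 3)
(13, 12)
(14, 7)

Match, No match, Match, Match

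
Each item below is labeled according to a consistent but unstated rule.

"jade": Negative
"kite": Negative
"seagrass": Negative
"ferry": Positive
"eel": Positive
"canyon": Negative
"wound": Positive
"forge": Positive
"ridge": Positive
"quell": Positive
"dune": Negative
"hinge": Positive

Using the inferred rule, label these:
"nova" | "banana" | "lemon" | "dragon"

Negative, Negative, Positive, Negative

A rule that fits every label: odd length — true of each 'Positive' example, false of each 'Negative' one.
"nova" — length 4, hence Negative.
"banana" — length 6, hence Negative.
"lemon" — length 5, hence Positive.
"dragon" — length 6, hence Negative.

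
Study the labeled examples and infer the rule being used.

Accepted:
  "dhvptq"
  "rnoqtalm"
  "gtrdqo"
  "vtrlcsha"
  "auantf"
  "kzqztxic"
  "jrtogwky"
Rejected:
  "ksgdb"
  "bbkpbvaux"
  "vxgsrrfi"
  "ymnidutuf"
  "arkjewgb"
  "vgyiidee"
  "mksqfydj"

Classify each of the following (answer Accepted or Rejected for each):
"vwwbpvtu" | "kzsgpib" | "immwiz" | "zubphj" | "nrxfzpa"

The common property of the 'Accepted' items is: even length AND contains 't'. No 'Rejected' item has it.

Accepted, Rejected, Rejected, Rejected, Rejected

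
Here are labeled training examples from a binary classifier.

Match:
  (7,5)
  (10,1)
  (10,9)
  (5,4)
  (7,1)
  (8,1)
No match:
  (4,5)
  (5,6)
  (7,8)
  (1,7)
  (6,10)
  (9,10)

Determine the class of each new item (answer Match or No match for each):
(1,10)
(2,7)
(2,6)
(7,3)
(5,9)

No match, No match, No match, Match, No match

'Match' ⟺ first > second.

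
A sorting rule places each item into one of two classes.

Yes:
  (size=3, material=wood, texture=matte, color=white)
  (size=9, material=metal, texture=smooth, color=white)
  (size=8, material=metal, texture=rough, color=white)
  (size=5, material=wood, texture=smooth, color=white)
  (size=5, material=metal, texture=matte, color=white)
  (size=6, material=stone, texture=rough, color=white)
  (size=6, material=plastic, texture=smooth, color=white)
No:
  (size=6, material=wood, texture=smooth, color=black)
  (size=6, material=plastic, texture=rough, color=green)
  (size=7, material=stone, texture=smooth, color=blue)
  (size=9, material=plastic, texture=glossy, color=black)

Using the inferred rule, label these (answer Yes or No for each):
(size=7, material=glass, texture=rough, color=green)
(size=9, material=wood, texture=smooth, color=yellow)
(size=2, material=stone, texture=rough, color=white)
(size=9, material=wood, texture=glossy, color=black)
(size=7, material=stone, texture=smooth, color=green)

No, No, Yes, No, No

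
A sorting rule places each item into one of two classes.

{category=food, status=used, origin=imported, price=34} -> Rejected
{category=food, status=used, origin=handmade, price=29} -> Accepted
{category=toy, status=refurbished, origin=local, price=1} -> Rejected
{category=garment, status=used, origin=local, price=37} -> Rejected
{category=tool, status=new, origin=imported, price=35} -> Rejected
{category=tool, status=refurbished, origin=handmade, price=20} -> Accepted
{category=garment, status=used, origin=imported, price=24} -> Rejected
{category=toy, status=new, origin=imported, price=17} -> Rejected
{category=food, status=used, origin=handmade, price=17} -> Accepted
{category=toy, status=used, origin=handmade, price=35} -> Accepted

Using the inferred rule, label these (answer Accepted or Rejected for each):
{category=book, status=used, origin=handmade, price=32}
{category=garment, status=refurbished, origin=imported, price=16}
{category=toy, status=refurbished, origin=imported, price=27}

Accepted, Rejected, Rejected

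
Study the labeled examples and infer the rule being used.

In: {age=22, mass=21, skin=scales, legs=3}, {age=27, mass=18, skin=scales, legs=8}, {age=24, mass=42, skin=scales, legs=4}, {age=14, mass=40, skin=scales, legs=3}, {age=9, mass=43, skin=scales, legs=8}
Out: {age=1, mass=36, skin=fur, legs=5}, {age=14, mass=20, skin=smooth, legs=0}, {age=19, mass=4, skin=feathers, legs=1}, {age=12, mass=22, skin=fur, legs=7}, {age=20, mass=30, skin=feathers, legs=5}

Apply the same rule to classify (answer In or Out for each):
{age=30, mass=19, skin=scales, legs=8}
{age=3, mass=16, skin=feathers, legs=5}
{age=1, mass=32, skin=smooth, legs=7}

In, Out, Out

Every 'In' example satisfies: skin is scales. None of the 'Out' examples do.
{age=30, mass=19, skin=scales, legs=8}: skin is scales, has this property → In.
{age=3, mass=16, skin=feathers, legs=5}: skin is feathers, does not pass → Out.
{age=1, mass=32, skin=smooth, legs=7}: skin is smooth, does not pass → Out.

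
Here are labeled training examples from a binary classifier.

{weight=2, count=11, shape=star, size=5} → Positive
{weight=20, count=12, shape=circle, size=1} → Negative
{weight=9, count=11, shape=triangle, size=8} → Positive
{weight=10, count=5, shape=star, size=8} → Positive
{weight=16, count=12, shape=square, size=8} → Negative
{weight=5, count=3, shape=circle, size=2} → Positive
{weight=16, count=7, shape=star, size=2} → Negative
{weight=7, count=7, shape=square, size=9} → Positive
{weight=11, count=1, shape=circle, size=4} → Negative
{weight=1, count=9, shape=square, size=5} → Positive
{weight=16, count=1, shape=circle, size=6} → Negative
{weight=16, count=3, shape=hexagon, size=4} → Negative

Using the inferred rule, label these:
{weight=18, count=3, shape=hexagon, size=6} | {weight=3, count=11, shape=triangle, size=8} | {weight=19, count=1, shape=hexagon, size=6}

Negative, Positive, Negative

One predicate separates the groups cleanly: weight ≤ 10.
{weight=18, count=3, shape=hexagon, size=6} → weight = 18 → Negative.
{weight=3, count=11, shape=triangle, size=8} → weight = 3 → Positive.
{weight=19, count=1, shape=hexagon, size=6} → weight = 19 → Negative.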